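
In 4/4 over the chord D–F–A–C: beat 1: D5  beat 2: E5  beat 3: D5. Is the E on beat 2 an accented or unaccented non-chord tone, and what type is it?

Unaccented neighbor tone.

The harmony at that moment is D minor seventh chord (D, F, A, C); E5 is not a chord tone.
It is approached by step up from D5 and left by step down to D5.
Step away and step back to the same note — a neighbor tone (upper neighbor).
It falls on a weak beat, so it is unaccented.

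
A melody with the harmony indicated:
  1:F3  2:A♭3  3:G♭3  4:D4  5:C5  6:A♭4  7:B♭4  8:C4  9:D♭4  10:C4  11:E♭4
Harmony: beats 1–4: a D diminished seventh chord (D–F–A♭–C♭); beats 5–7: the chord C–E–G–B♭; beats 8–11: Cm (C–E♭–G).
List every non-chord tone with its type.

The harmony at that moment is D diminished seventh chord (D, F, A♭, C♭); G♭3 is not a chord tone.
It is approached by step down from A♭3 and left by leap up to D4.
Step in, leap out — an escape tone.
The harmony at that moment is C dominant seventh chord (C, E, G, B♭); A♭4 is not a chord tone.
It is approached by leap down from C5 and left by step up to B♭4.
Leap in, step out — an appoggiatura.
The harmony at that moment is C minor triad (C, E♭, G); D♭4 is not a chord tone.
It is approached by step up from C4 and left by step down to C4.
Step away and step back to the same note — a neighbor tone (upper neighbor).

G♭3 (beat 3) — escape tone; A♭4 (beat 6) — appoggiatura; D♭4 (beat 9) — neighbor tone.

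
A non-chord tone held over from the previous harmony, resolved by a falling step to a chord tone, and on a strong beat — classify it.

Approach: by preparation — the pitch is first a chord tone, then held (tied or repeated) while the harmony changes under it. Departure: down by step. Metric position: strong.
A prepared dissonance that resolves downward by step — a suspension. (The same figure resolving upward would be a retardation.)

Suspension.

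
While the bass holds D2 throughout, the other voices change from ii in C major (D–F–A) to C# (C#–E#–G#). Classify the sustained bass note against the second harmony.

The harmony at that moment is C# major triad (C#, E#, G#); D2 is not a chord tone.
It is held over (the same pitch as the preceding D2) and then sustained as the same pitch into the next harmony.
Sustained through a change of harmony — a pedal tone.

Pedal tone (pedal point).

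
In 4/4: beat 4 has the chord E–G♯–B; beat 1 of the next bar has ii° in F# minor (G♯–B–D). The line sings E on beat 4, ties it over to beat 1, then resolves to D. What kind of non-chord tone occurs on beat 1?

The harmony at that moment is G♯ diminished triad (G♯, B, D); E is not a chord tone.
It is held over (the same pitch as the preceding E) and left by step down to D.
Held over from the previous chord and resolving down by step — a suspension.

Suspension.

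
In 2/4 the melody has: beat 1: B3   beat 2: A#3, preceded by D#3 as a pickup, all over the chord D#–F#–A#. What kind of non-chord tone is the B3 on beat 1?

The harmony at that moment is D# minor triad (D#, F#, A#); B3 is not a chord tone.
It is approached by leap up from D#3 and left by step down to A#3.
Leap in, step out, metrically accented — an appoggiatura.

Appoggiatura.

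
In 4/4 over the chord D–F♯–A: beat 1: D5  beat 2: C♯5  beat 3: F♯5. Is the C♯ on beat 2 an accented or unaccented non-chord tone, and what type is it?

Unaccented escape tone.

The harmony at that moment is D major triad (D, F♯, A); C♯5 is not a chord tone.
It is approached by step down from D5 and left by leap up to F♯5.
Step in, leap out — an escape tone.
It falls on a weak beat, so it is unaccented.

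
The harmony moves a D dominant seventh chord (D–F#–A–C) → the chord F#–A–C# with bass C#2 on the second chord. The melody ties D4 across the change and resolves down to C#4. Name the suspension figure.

9–8 suspension.

At the second chord the bass is C#2. The suspended D4 lies a ninth above the bass; after resolving down by step to C#4, the interval above the bass becomes an octave.
Suspension figures are named by those two intervals: 9–8.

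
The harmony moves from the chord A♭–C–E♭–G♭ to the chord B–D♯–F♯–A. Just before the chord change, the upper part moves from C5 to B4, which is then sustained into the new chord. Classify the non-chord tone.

The harmony at that moment is A♭ dominant seventh chord (A♭, C, E♭, G♭); B4 is not a chord tone.
It is approached by step down from C5 and then sustained as the same pitch into the next harmony.
Arriving early and becoming a chord tone when the harmony changes — an anticipation.

B4 is an anticipation.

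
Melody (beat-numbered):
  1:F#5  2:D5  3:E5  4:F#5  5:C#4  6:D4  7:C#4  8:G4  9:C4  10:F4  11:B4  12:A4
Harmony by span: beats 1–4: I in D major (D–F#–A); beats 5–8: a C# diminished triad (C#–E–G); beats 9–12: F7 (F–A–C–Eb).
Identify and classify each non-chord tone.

E5 (beat 3) — passing tone; D4 (beat 6) — neighbor tone; B4 (beat 11) — appoggiatura.

The harmony at that moment is D major triad (D, F#, A); E5 is not a chord tone.
It is approached by step up from D5 and left by step up to F#5.
Step in, step out in the same direction — a passing tone.
The harmony at that moment is C# diminished triad (C#, E, G); D4 is not a chord tone.
It is approached by step up from C#4 and left by step down to C#4.
Step away and step back to the same note — a neighbor tone (upper neighbor).
The harmony at that moment is F dominant seventh chord (F, A, C, Eb); B4 is not a chord tone.
It is approached by leap up from F4 and left by step down to A4.
Leap in, step out — an appoggiatura.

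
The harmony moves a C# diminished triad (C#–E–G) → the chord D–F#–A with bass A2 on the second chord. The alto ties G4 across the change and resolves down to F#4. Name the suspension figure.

At the second chord the bass is A2. The suspended G4 lies a seventh above the bass; after resolving down by step to F#4, the interval above the bass becomes a sixth.
Suspension figures are named by those two intervals: 7–6.

7–6 suspension.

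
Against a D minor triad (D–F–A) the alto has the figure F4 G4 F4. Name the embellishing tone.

G4 is a neighbor tone.

The harmony at that moment is D minor triad (D, F, A); G4 is not a chord tone.
It is approached by step up from F4 and left by step down to F4.
Step away and step back to the same note — a neighbor tone (upper neighbor).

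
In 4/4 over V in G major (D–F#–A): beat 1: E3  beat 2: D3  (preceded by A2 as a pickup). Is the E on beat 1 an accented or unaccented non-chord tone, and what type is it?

Accented appoggiatura.

The harmony at that moment is D major triad (D, F#, A); E3 is not a chord tone.
It is approached by leap up from A2 and left by step down to D3.
Leap in, step out — an appoggiatura.
It falls on the downbeat, so it is accented.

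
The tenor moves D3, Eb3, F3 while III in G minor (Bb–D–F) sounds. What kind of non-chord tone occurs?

The harmony at that moment is Bb major triad (Bb, D, F); Eb3 is not a chord tone.
It is approached by step up from D3 and left by step up to F3.
Step in, step out in the same direction — a passing tone.

Eb3 is a passing tone.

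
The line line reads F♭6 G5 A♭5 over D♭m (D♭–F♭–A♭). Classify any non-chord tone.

The harmony at that moment is D♭ minor triad (D♭, F♭, A♭); G5 is not a chord tone.
It is approached by leap down from F♭6 and left by step up to A♭5.
Leap in, step out — an appoggiatura.

G5 is an appoggiatura.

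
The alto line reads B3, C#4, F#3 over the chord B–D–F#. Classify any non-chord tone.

The harmony at that moment is B minor triad (B, D, F#); C#4 is not a chord tone.
It is approached by step up from B3 and left by leap down to F#3.
Step in, leap out — an escape tone.

C#4 is an escape tone.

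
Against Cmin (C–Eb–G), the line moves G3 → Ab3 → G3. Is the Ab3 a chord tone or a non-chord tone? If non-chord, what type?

The harmony at that moment is C minor triad (C, Eb, G); Ab3 is not a chord tone.
It is approached by step up from G3 and left by step down to G3.
Step away and step back to the same note — a neighbor tone (upper neighbor).

Non-chord tone — a neighbor tone.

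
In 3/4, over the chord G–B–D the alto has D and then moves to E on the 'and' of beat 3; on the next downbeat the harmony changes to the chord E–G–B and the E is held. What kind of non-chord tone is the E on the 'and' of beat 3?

Anticipation.

The harmony at that moment is G major triad (G, B, D); E is not a chord tone.
It is approached by step up from D and then sustained as the same pitch into the next harmony.
Arriving early and becoming a chord tone when the harmony changes — an anticipation.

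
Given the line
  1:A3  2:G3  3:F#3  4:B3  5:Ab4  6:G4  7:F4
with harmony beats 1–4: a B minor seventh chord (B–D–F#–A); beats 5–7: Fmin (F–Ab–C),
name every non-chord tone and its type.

The harmony at that moment is B minor seventh chord (B, D, F#, A); G3 is not a chord tone.
It is approached by step down from A3 and left by step down to F#3.
Step in, step out in the same direction — a passing tone.
The harmony at that moment is F minor triad (F, Ab, C); G4 is not a chord tone.
It is approached by step down from Ab4 and left by step down to F4.
Step in, step out in the same direction — a passing tone.

G3 (beat 2) — passing tone; G4 (beat 6) — passing tone.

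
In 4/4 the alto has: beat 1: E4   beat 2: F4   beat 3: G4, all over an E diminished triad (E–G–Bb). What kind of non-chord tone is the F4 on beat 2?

The harmony at that moment is E diminished triad (E, G, Bb); F4 is not a chord tone.
It is approached by step up from E4 and left by step up to G4.
Step in, step out in the same direction — a passing tone.

Passing tone.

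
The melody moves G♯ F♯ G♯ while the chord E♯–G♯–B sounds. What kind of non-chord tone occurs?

The harmony at that moment is E♯ diminished triad (E♯, G♯, B); F♯ is not a chord tone.
It is approached by step down from G♯ and left by step up to G♯.
Step away and step back to the same note — a neighbor tone (lower neighbor).

F♯ is a neighbor tone.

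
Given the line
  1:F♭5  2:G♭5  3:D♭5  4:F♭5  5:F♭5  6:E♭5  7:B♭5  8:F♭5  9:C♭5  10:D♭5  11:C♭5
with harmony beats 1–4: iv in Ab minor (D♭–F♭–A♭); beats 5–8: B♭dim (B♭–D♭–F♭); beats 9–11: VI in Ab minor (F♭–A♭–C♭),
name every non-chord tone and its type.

The harmony at that moment is D♭ minor triad (D♭, F♭, A♭); G♭5 is not a chord tone.
It is approached by step up from F♭5 and left by leap down to D♭5.
Step in, leap out — an escape tone.
The harmony at that moment is B♭ diminished triad (B♭, D♭, F♭); E♭5 is not a chord tone.
It is approached by step down from F♭5 and left by leap up to B♭5.
Step in, leap out — an escape tone.
The harmony at that moment is F♭ major triad (F♭, A♭, C♭); D♭5 is not a chord tone.
It is approached by step up from C♭5 and left by step down to C♭5.
Step away and step back to the same note — a neighbor tone (upper neighbor).

G♭5 (beat 2) — escape tone; E♭5 (beat 6) — escape tone; D♭5 (beat 10) — neighbor tone.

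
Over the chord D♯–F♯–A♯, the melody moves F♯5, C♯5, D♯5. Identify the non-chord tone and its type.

C♯5 is an appoggiatura.

The harmony at that moment is D♯ minor triad (D♯, F♯, A♯); C♯5 is not a chord tone.
It is approached by leap down from F♯5 and left by step up to D♯5.
Leap in, step out — an appoggiatura.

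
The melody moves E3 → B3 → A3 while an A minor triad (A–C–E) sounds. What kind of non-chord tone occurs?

B3 is an appoggiatura.

The harmony at that moment is A minor triad (A, C, E); B3 is not a chord tone.
It is approached by leap up from E3 and left by step down to A3.
Leap in, step out — an appoggiatura.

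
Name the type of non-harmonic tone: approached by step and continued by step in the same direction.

Approach: by step. Departure: by step, continuing in the same direction.
Stepwise on both sides with no change of direction means the note fills in the space between two different chord tones — a passing tone. (Had it turned back to its starting note it would be a neighbor tone instead.)

Passing tone.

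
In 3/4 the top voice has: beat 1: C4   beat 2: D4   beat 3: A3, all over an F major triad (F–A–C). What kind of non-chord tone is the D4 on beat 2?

Escape tone.

The harmony at that moment is F major triad (F, A, C); D4 is not a chord tone.
It is approached by step up from C4 and left by leap down to A3.
Step in, leap out, on a weak beat — an escape tone.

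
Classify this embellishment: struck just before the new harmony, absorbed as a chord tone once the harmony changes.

Approach: ahead of the chord change (typically by step), so it is dissonant against the current harmony. Departure: none — the same pitch is restated or held and is a chord tone of the new harmony.
Dissonant first, consonant once the harmony catches up: the note simply arrives early — an anticipation. (The reverse timing, consonant first and dissonant after the change, would be a suspension or retardation.)

Anticipation.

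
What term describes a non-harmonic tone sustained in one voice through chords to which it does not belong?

Pedal tone.

Approach: none. Departure: none — a single pitch is sustained while the chords change around it, passing through harmonies that do not contain it.
No melodic motion at all; the dissonance is created entirely by the moving harmonies against the stationary note — a pedal tone (pedal point).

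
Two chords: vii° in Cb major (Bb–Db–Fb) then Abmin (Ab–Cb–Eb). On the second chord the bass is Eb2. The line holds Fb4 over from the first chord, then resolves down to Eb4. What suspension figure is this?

9–8 suspension.

At the second chord the bass is Eb2. The suspended Fb4 lies a ninth above the bass; after resolving down by step to Eb4, the interval above the bass becomes an octave.
Suspension figures are named by those two intervals: 9–8.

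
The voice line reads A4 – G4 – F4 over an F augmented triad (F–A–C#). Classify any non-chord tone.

The harmony at that moment is F augmented triad (F, A, C#); G4 is not a chord tone.
It is approached by step down from A4 and left by step down to F4.
Step in, step out in the same direction — a passing tone.

G4 is a passing tone.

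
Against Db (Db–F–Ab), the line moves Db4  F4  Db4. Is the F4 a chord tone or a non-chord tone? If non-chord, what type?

Chord tone (the third of Db major triad).

Db major triad contains Db, F, Ab; F is the third, so it is a chord tone.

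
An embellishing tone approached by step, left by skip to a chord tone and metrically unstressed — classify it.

Approach: by step. Departure: by leap. Metric position: weak.
Step in, leap out, from a weak position — an escape tone (échappée). (It is the mirror image of the appoggiatura, which leaps in and steps out on a strong beat.)

Escape tone.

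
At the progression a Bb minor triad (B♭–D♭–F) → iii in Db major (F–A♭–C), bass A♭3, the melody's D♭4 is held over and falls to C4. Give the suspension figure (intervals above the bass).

At the second chord the bass is A♭3. The suspended D♭4 lies a fourth above the bass; after resolving down by step to C4, the interval above the bass becomes a third.
Suspension figures are named by those two intervals: 4–3.

4–3 suspension.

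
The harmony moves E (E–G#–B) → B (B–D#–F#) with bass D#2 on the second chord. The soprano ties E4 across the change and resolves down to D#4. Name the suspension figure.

9–8 suspension.

At the second chord the bass is D#2. The suspended E4 lies a ninth above the bass; after resolving down by step to D#4, the interval above the bass becomes an octave.
Suspension figures are named by those two intervals: 9–8.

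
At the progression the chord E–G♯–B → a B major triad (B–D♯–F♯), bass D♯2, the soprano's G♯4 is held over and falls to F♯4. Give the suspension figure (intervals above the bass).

At the second chord the bass is D♯2. The suspended G♯4 lies a fourth above the bass; after resolving down by step to F♯4, the interval above the bass becomes a third.
Suspension figures are named by those two intervals: 4–3.

4–3 suspension.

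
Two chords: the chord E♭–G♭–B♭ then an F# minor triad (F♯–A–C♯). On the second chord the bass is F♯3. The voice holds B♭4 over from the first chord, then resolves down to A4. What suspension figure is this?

4–3 suspension.

At the second chord the bass is F♯3. The suspended B♭4 lies a fourth above the bass; after resolving down by step to A4, the interval above the bass becomes a third.
Suspension figures are named by those two intervals: 4–3.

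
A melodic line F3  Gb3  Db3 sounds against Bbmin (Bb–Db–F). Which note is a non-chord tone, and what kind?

The harmony at that moment is Bb minor triad (Bb, Db, F); Gb3 is not a chord tone.
It is approached by step up from F3 and left by leap down to Db3.
Step in, leap out — an escape tone.

Gb3 is an escape tone.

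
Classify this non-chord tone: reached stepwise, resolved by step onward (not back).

Approach: by step. Departure: by step, continuing in the same direction.
Stepwise on both sides with no change of direction means the note fills in the space between two different chord tones — a passing tone. (Had it turned back to its starting note it would be a neighbor tone instead.)

Passing tone.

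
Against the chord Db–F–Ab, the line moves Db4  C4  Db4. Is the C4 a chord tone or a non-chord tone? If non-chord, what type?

Non-chord tone — a neighbor tone.

The harmony at that moment is Db major triad (Db, F, Ab); C4 is not a chord tone.
It is approached by step down from Db4 and left by step up to Db4.
Step away and step back to the same note — a neighbor tone (lower neighbor).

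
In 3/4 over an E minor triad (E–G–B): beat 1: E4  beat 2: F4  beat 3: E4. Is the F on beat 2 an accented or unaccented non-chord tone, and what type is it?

Unaccented neighbor tone.

The harmony at that moment is E minor triad (E, G, B); F4 is not a chord tone.
It is approached by step up from E4 and left by step down to E4.
Step away and step back to the same note — a neighbor tone (upper neighbor).
It falls on a weak beat, so it is unaccented.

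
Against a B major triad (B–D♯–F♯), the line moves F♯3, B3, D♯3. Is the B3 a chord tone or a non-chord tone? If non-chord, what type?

Chord tone (the root of B major triad).

B major triad contains B, D♯, F♯; B is the root, so it is a chord tone.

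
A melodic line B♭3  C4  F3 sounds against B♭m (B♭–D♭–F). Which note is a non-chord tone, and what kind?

The harmony at that moment is B♭ minor triad (B♭, D♭, F); C4 is not a chord tone.
It is approached by step up from B♭3 and left by leap down to F3.
Step in, leap out — an escape tone.

C4 is an escape tone.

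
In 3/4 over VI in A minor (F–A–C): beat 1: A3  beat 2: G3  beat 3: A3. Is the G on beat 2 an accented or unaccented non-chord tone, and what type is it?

Unaccented neighbor tone.

The harmony at that moment is F major triad (F, A, C); G3 is not a chord tone.
It is approached by step down from A3 and left by step up to A3.
Step away and step back to the same note — a neighbor tone (lower neighbor).
It falls on a weak beat, so it is unaccented.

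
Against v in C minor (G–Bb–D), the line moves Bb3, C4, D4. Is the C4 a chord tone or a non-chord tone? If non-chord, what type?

The harmony at that moment is G minor triad (G, Bb, D); C4 is not a chord tone.
It is approached by step up from Bb3 and left by step up to D4.
Step in, step out in the same direction — a passing tone.

Non-chord tone — a passing tone.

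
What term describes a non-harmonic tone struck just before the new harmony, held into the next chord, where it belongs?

Approach: ahead of the chord change (typically by step), so it is dissonant against the current harmony. Departure: none — the same pitch is restated or held and is a chord tone of the new harmony.
Dissonant first, consonant once the harmony catches up: the note simply arrives early — an anticipation. (The reverse timing, consonant first and dissonant after the change, would be a suspension or retardation.)

Anticipation.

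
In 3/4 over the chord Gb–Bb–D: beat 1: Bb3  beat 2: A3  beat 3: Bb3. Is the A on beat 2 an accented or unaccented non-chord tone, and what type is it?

The harmony at that moment is Gb augmented triad (Gb, Bb, D); A3 is not a chord tone.
It is approached by step down from Bb3 and left by step up to Bb3.
Step away and step back to the same note — a neighbor tone (lower neighbor).
It falls on a weak beat, so it is unaccented.

Unaccented neighbor tone.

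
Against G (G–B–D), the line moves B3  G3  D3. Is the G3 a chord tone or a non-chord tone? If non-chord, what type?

G major triad contains G, B, D; G is the root, so it is a chord tone.

Chord tone (the root of G major triad).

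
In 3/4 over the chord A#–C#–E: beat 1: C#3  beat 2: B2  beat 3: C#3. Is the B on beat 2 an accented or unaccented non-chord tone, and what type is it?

The harmony at that moment is A# diminished triad (A#, C#, E); B2 is not a chord tone.
It is approached by step down from C#3 and left by step up to C#3.
Step away and step back to the same note — a neighbor tone (lower neighbor).
It falls on a weak beat, so it is unaccented.

Unaccented neighbor tone.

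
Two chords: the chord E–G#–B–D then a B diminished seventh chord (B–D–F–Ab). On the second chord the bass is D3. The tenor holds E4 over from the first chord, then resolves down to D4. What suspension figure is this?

9–8 suspension.

At the second chord the bass is D3. The suspended E4 lies a ninth above the bass; after resolving down by step to D4, the interval above the bass becomes an octave.
Suspension figures are named by those two intervals: 9–8.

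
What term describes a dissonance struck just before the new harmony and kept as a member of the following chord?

Approach: ahead of the chord change (typically by step), so it is dissonant against the current harmony. Departure: none — the same pitch is restated or held and is a chord tone of the new harmony.
Dissonant first, consonant once the harmony catches up: the note simply arrives early — an anticipation. (The reverse timing, consonant first and dissonant after the change, would be a suspension or retardation.)

Anticipation.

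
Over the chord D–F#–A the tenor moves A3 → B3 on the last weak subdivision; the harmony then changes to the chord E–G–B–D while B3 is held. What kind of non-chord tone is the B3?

B3 is an anticipation.

The harmony at that moment is D major triad (D, F#, A); B3 is not a chord tone.
It is approached by step up from A3 and then sustained as the same pitch into the next harmony.
Arriving early and becoming a chord tone when the harmony changes — an anticipation.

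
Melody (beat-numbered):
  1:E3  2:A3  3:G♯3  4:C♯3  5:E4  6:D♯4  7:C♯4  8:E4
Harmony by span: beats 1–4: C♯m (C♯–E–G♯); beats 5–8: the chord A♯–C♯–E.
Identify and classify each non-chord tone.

The harmony at that moment is C♯ minor triad (C♯, E, G♯); A3 is not a chord tone.
It is approached by leap up from E3 and left by step down to G♯3.
Leap in, step out — an appoggiatura.
The harmony at that moment is A♯ diminished triad (A♯, C♯, E); D♯4 is not a chord tone.
It is approached by step down from E4 and left by step down to C♯4.
Step in, step out in the same direction — a passing tone.

A3 (beat 2) — appoggiatura; D♯4 (beat 6) — passing tone.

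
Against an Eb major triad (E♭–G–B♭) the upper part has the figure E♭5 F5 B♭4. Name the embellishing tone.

The harmony at that moment is E♭ major triad (E♭, G, B♭); F5 is not a chord tone.
It is approached by step up from E♭5 and left by leap down to B♭4.
Step in, leap out — an escape tone.

F5 is an escape tone.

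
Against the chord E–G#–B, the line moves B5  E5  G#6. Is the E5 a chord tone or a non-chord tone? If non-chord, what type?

E major triad contains E, G#, B; E is the root, so it is a chord tone.

Chord tone (the root of E major triad).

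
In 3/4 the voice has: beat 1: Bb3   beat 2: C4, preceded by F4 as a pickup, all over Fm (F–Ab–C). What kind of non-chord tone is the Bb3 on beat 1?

The harmony at that moment is F minor triad (F, Ab, C); Bb3 is not a chord tone.
It is approached by leap down from F4 and left by step up to C4.
Leap in, step out, metrically accented — an appoggiatura.

Appoggiatura.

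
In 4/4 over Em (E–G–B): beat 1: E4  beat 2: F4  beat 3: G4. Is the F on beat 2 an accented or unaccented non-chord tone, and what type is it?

The harmony at that moment is E minor triad (E, G, B); F4 is not a chord tone.
It is approached by step up from E4 and left by step up to G4.
Step in, step out in the same direction — a passing tone.
It falls on a weak beat, so it is unaccented.

Unaccented passing tone.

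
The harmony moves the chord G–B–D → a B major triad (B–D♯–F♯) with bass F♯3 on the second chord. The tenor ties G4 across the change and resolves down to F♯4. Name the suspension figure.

9–8 suspension.

At the second chord the bass is F♯3. The suspended G4 lies a ninth above the bass; after resolving down by step to F♯4, the interval above the bass becomes an octave.
Suspension figures are named by those two intervals: 9–8.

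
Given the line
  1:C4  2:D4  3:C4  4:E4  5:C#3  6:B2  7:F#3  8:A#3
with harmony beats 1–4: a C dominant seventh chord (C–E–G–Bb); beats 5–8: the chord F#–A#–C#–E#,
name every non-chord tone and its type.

The harmony at that moment is C dominant seventh chord (C, E, G, Bb); D4 is not a chord tone.
It is approached by step up from C4 and left by step down to C4.
Step away and step back to the same note — a neighbor tone (upper neighbor).
The harmony at that moment is F# major seventh chord (F#, A#, C#, E#); B2 is not a chord tone.
It is approached by step down from C#3 and left by leap up to F#3.
Step in, leap out — an escape tone.

D4 (beat 2) — neighbor tone; B2 (beat 6) — escape tone.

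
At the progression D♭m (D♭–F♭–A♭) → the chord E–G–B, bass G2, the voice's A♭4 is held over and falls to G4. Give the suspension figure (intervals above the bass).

9–8 suspension.

At the second chord the bass is G2. The suspended A♭4 lies a ninth above the bass; after resolving down by step to G4, the interval above the bass becomes an octave.
Suspension figures are named by those two intervals: 9–8.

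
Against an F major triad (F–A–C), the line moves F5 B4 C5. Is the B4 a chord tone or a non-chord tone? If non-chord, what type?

The harmony at that moment is F major triad (F, A, C); B4 is not a chord tone.
It is approached by leap down from F5 and left by step up to C5.
Leap in, step out — an appoggiatura.

Non-chord tone — an appoggiatura.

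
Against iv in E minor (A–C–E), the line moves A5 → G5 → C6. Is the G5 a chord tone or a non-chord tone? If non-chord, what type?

Non-chord tone — an escape tone.

The harmony at that moment is A minor triad (A, C, E); G5 is not a chord tone.
It is approached by step down from A5 and left by leap up to C6.
Step in, leap out — an escape tone.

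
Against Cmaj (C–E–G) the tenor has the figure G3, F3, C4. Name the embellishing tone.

F3 is an escape tone.

The harmony at that moment is C major triad (C, E, G); F3 is not a chord tone.
It is approached by step down from G3 and left by leap up to C4.
Step in, leap out — an escape tone.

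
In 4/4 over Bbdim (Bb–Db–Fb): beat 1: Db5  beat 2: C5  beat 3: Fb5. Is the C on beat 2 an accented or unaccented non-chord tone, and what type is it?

The harmony at that moment is Bb diminished triad (Bb, Db, Fb); C5 is not a chord tone.
It is approached by step down from Db5 and left by leap up to Fb5.
Step in, leap out — an escape tone.
It falls on a weak beat, so it is unaccented.

Unaccented escape tone.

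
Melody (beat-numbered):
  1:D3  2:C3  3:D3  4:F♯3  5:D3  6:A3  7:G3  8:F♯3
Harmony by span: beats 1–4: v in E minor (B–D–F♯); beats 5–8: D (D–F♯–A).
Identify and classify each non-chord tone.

The harmony at that moment is B minor triad (B, D, F♯); C3 is not a chord tone.
It is approached by step down from D3 and left by step up to D3.
Step away and step back to the same note — a neighbor tone (lower neighbor).
The harmony at that moment is D major triad (D, F♯, A); G3 is not a chord tone.
It is approached by step down from A3 and left by step down to F♯3.
Step in, step out in the same direction — a passing tone.

C3 (beat 2) — neighbor tone; G3 (beat 7) — passing tone.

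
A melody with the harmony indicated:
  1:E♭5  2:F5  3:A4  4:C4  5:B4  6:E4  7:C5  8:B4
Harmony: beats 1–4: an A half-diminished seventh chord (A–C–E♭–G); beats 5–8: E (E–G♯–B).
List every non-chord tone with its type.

The harmony at that moment is A half-diminished seventh chord (A, C, E♭, G); F5 is not a chord tone.
It is approached by step up from E♭5 and left by leap down to A4.
Step in, leap out — an escape tone.
The harmony at that moment is E major triad (E, G♯, B); C5 is not a chord tone.
It is approached by leap up from E4 and left by step down to B4.
Leap in, step out — an appoggiatura.

F5 (beat 2) — escape tone; C5 (beat 7) — appoggiatura.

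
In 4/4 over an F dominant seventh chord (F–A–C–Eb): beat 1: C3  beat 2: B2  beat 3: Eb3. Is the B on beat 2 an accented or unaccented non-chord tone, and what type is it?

Unaccented escape tone.

The harmony at that moment is F dominant seventh chord (F, A, C, Eb); B2 is not a chord tone.
It is approached by step down from C3 and left by leap up to Eb3.
Step in, leap out — an escape tone.
It falls on a weak beat, so it is unaccented.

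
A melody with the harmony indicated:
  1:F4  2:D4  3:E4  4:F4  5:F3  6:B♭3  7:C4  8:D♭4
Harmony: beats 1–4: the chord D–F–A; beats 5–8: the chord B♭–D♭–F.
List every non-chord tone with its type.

The harmony at that moment is D minor triad (D, F, A); E4 is not a chord tone.
It is approached by step up from D4 and left by step up to F4.
Step in, step out in the same direction — a passing tone.
The harmony at that moment is B♭ minor triad (B♭, D♭, F); C4 is not a chord tone.
It is approached by step up from B♭3 and left by step up to D♭4.
Step in, step out in the same direction — a passing tone.

E4 (beat 3) — passing tone; C4 (beat 7) — passing tone.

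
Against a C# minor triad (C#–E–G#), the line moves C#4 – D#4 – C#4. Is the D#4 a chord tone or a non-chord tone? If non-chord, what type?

Non-chord tone — a neighbor tone.

The harmony at that moment is C# minor triad (C#, E, G#); D#4 is not a chord tone.
It is approached by step up from C#4 and left by step down to C#4.
Step away and step back to the same note — a neighbor tone (upper neighbor).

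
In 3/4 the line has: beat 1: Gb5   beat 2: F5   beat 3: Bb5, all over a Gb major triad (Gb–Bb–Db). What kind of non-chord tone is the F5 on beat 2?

Escape tone.

The harmony at that moment is Gb major triad (Gb, Bb, Db); F5 is not a chord tone.
It is approached by step down from Gb5 and left by leap up to Bb5.
Step in, leap out, on a weak beat — an escape tone.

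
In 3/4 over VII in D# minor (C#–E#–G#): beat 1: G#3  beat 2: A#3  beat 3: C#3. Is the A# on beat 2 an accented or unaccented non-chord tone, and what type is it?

Unaccented escape tone.

The harmony at that moment is C# major triad (C#, E#, G#); A#3 is not a chord tone.
It is approached by step up from G#3 and left by leap down to C#3.
Step in, leap out — an escape tone.
It falls on a weak beat, so it is unaccented.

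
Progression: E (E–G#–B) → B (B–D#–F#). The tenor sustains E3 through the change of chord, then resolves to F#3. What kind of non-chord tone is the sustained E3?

The harmony at that moment is B major triad (B, D#, F#); E3 is not a chord tone.
It is held over (the same pitch as the preceding E3) and left by step up to F#3.
Held over from the previous chord and resolving up by step — a retardation.

E3 is a retardation.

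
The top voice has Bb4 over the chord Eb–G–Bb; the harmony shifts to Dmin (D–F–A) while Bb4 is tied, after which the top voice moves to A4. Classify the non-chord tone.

The harmony at that moment is D minor triad (D, F, A); Bb4 is not a chord tone.
It is held over (the same pitch as the preceding Bb4) and left by step down to A4.
Held over from the previous chord and resolving down by step — a suspension.

Bb4 is a suspension.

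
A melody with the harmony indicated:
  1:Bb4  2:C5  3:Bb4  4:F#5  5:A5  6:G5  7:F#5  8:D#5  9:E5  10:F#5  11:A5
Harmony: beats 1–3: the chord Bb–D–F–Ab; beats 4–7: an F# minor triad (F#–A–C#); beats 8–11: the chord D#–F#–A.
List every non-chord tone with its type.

The harmony at that moment is Bb dominant seventh chord (Bb, D, F, Ab); C5 is not a chord tone.
It is approached by step up from Bb4 and left by step down to Bb4.
Step away and step back to the same note — a neighbor tone (upper neighbor).
The harmony at that moment is F# minor triad (F#, A, C#); G5 is not a chord tone.
It is approached by step down from A5 and left by step down to F#5.
Step in, step out in the same direction — a passing tone.
The harmony at that moment is D# diminished triad (D#, F#, A); E5 is not a chord tone.
It is approached by step up from D#5 and left by step up to F#5.
Step in, step out in the same direction — a passing tone.

C5 (beat 2) — neighbor tone; G5 (beat 6) — passing tone; E5 (beat 9) — passing tone.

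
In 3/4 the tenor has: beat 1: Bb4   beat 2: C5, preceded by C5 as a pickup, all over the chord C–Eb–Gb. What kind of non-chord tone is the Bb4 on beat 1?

The harmony at that moment is C diminished triad (C, Eb, Gb); Bb4 is not a chord tone.
It is approached by step down from C5 and left by step up to C5.
Step away and step back to the same note — a neighbor tone (lower neighbor).

Lower neighbor tone.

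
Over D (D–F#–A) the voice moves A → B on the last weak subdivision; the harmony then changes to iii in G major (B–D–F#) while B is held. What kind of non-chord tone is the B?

The harmony at that moment is D major triad (D, F#, A); B is not a chord tone.
It is approached by step up from A and then sustained as the same pitch into the next harmony.
Arriving early and becoming a chord tone when the harmony changes — an anticipation.

B is an anticipation.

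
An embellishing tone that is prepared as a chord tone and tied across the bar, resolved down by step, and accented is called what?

Approach: by preparation — the pitch is first a chord tone, then held (tied or repeated) while the harmony changes under it. Departure: down by step. Metric position: strong.
A prepared dissonance that resolves downward by step — a suspension. (The same figure resolving upward would be a retardation.)

Suspension.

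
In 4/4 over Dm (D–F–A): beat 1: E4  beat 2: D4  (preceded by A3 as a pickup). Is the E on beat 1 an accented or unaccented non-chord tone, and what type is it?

The harmony at that moment is D minor triad (D, F, A); E4 is not a chord tone.
It is approached by leap up from A3 and left by step down to D4.
Leap in, step out — an appoggiatura.
It falls on the downbeat, so it is accented.

Accented appoggiatura.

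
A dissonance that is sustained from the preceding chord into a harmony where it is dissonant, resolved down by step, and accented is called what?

Suspension.

Approach: by preparation — the pitch is first a chord tone, then held (tied or repeated) while the harmony changes under it. Departure: down by step. Metric position: strong.
A prepared dissonance that resolves downward by step — a suspension. (The same figure resolving upward would be a retardation.)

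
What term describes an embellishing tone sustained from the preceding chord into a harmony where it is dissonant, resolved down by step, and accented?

Approach: by preparation — the pitch is first a chord tone, then held (tied or repeated) while the harmony changes under it. Departure: down by step. Metric position: strong.
A prepared dissonance that resolves downward by step — a suspension. (The same figure resolving upward would be a retardation.)

Suspension.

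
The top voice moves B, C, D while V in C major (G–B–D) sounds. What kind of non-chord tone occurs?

The harmony at that moment is G major triad (G, B, D); C is not a chord tone.
It is approached by step up from B and left by step up to D.
Step in, step out in the same direction — a passing tone.

C is a passing tone.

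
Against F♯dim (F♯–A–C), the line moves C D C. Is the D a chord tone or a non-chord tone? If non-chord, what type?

Non-chord tone — a neighbor tone.

The harmony at that moment is F♯ diminished triad (F♯, A, C); D is not a chord tone.
It is approached by step up from C and left by step down to C.
Step away and step back to the same note — a neighbor tone (upper neighbor).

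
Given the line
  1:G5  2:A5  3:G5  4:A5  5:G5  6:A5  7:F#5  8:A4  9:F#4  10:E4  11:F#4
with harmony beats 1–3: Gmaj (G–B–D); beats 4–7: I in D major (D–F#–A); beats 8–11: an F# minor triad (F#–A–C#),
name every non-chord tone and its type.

A5 (beat 2) — neighbor tone; G5 (beat 5) — neighbor tone; E4 (beat 10) — neighbor tone.

The harmony at that moment is G major triad (G, B, D); A5 is not a chord tone.
It is approached by step up from G5 and left by step down to G5.
Step away and step back to the same note — a neighbor tone (upper neighbor).
The harmony at that moment is D major triad (D, F#, A); G5 is not a chord tone.
It is approached by step down from A5 and left by step up to A5.
Step away and step back to the same note — a neighbor tone (lower neighbor).
The harmony at that moment is F# minor triad (F#, A, C#); E4 is not a chord tone.
It is approached by step down from F#4 and left by step up to F#4.
Step away and step back to the same note — a neighbor tone (lower neighbor).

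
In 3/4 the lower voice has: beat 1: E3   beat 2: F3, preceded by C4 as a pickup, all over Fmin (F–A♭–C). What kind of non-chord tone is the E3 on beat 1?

The harmony at that moment is F minor triad (F, A♭, C); E3 is not a chord tone.
It is approached by leap down from C4 and left by step up to F3.
Leap in, step out, metrically accented — an appoggiatura.

Appoggiatura.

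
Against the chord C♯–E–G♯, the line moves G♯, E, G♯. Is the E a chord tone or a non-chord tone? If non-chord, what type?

Chord tone (the third of C# minor triad).

C# minor triad contains C♯, E, G♯; E is the third, so it is a chord tone.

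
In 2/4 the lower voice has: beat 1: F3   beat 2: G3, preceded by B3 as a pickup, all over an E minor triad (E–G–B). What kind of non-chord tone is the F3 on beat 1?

The harmony at that moment is E minor triad (E, G, B); F3 is not a chord tone.
It is approached by leap down from B3 and left by step up to G3.
Leap in, step out, metrically accented — an appoggiatura.

Appoggiatura.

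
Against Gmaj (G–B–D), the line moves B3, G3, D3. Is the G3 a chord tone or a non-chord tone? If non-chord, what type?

G major triad contains G, B, D; G is the root, so it is a chord tone.

Chord tone (the root of G major triad).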